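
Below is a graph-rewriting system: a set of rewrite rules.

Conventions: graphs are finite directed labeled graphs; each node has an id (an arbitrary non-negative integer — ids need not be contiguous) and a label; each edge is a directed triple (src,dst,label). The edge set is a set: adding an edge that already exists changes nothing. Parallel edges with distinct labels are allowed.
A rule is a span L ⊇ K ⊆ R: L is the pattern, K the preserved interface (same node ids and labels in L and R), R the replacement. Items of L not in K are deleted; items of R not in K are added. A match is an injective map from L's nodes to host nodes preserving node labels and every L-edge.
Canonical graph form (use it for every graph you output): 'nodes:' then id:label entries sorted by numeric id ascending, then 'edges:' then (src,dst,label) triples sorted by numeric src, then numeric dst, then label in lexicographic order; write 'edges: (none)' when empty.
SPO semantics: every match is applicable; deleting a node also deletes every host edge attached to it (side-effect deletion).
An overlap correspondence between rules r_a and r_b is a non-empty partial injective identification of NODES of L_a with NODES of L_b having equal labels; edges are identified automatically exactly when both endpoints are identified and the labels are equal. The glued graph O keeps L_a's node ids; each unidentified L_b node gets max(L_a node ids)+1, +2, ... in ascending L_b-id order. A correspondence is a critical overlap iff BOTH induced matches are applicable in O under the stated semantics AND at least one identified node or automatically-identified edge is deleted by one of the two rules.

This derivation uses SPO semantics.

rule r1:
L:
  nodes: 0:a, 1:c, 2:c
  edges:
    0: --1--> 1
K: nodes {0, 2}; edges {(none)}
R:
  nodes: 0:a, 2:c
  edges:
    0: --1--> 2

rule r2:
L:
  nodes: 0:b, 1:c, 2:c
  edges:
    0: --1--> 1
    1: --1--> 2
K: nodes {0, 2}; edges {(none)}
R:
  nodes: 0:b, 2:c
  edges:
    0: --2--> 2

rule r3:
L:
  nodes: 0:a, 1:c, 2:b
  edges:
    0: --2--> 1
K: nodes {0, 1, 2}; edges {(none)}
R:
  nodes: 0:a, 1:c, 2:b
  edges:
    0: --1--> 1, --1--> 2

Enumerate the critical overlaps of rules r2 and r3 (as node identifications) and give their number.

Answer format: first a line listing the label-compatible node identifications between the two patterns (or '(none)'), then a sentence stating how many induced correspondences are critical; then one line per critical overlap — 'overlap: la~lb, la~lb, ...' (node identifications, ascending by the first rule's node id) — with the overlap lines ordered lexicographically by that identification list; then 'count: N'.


label-compatible node identifications between L(r2) and L(r3): 0~2, 1~1, 2~1
2 of the induced correspondences are critical overlaps of r2 and r3.
overlap: 0~2, 1~1
overlap: 1~1
count: 2


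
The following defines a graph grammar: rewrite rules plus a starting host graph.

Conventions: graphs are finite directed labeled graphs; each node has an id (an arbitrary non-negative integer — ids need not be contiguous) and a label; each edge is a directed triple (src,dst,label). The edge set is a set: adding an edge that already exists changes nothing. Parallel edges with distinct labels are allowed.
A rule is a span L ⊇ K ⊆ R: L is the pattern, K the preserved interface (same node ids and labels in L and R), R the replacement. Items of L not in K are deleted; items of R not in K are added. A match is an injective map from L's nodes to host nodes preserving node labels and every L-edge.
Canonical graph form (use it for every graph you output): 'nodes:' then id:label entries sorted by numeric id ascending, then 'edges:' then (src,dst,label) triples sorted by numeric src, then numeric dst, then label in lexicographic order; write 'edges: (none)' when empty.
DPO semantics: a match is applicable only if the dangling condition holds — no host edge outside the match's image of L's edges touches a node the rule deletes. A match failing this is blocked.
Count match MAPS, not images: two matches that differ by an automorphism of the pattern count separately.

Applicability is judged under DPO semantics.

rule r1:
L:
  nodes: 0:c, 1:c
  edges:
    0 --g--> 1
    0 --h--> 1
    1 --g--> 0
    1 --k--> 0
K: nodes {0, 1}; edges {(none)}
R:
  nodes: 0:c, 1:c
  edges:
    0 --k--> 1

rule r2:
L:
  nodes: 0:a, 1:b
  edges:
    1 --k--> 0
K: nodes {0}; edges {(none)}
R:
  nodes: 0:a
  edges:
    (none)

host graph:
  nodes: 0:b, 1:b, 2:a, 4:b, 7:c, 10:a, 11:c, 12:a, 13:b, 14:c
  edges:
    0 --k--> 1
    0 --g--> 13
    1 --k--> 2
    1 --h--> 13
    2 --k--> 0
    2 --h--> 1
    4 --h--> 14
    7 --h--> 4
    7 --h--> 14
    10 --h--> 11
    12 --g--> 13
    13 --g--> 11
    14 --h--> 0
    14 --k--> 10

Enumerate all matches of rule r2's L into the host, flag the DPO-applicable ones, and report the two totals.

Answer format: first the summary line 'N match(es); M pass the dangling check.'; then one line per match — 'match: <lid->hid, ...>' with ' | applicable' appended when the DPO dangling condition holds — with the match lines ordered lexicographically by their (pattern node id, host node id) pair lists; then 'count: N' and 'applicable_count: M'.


1 match(es); 0 pass the dangling check.
match: 0->2, 1->1
count: 1
applicable_count: 0


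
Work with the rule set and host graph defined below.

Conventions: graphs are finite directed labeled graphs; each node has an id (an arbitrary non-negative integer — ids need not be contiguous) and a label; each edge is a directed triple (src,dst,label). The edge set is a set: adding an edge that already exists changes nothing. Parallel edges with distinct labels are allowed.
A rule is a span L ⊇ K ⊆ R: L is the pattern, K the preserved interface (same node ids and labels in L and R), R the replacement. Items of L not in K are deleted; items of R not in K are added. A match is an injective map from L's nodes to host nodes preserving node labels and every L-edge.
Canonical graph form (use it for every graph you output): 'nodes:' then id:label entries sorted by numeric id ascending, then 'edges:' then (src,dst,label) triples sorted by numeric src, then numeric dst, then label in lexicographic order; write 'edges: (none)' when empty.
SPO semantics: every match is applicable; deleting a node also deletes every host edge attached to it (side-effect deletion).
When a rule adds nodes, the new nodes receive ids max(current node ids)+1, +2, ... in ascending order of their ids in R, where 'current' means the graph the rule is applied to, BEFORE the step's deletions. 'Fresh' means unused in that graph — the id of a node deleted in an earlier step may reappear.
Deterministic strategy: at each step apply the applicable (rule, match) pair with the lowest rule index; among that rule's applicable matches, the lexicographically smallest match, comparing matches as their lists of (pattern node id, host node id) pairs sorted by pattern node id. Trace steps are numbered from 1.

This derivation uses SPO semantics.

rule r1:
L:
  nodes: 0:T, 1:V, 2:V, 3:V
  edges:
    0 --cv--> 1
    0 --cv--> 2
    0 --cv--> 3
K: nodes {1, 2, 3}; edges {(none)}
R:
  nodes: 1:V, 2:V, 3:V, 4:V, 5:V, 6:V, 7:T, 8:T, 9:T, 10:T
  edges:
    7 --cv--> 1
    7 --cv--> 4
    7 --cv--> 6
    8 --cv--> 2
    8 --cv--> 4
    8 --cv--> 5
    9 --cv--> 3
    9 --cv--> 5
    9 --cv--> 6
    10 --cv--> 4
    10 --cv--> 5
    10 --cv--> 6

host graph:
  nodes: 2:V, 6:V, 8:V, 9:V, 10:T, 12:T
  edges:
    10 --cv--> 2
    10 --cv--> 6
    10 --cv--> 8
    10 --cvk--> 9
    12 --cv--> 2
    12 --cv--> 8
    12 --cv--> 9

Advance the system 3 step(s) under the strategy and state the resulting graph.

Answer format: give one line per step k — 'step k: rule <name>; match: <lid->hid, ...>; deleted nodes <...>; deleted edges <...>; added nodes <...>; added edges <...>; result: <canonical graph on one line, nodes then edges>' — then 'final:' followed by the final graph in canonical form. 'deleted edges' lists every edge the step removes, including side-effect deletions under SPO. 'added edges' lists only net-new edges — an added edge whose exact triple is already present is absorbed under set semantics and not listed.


step 1: rule r1; match: 0->10, 1->2, 2->6, 3->8; deleted nodes 10; deleted edges (10,2,cv); (10,6,cv); (10,8,cv); (10,9,cvk); added nodes 13, 14, 15, 16, 17, 18, 19; added edges (16,2,cv); (16,13,cv); (16,15,cv); (17,6,cv); (17,13,cv); (17,14,cv); (18,8,cv); (18,14,cv); (18,15,cv); (19,13,cv); (19,14,cv); (19,15,cv); result: nodes: 2:V, 6:V, 8:V, 9:V, 12:T, 13:V, 14:V, 15:V, 16:T, 17:T, 18:T, 19:T edges: (12,2,cv); (12,8,cv); (12,9,cv); (16,2,cv); (16,13,cv); (16,15,cv); (17,6,cv); (17,13,cv); (17,14,cv); (18,8,cv); (18,14,cv); (18,15,cv); (19,13,cv); (19,14,cv); (19,15,cv)
step 2: rule r1; match: 0->12, 1->2, 2->8, 3->9; deleted nodes 12; deleted edges (12,2,cv); (12,8,cv); (12,9,cv); added nodes 20, 21, 22, 23, 24, 25, 26; added edges (23,2,cv); (23,20,cv); (23,22,cv); (24,8,cv); (24,20,cv); (24,21,cv); (25,9,cv); (25,21,cv); (25,22,cv); (26,20,cv); (26,21,cv); (26,22,cv); result: nodes: 2:V, 6:V, 8:V, 9:V, 13:V, 14:V, 15:V, 16:T, 17:T, 18:T, 19:T, 20:V, 21:V, 22:V, 23:T, 24:T, 25:T, 26:T edges: (16,2,cv); (16,13,cv); (16,15,cv); (17,6,cv); (17,13,cv); (17,14,cv); (18,8,cv); (18,14,cv); (18,15,cv); (19,13,cv); (19,14,cv); (19,15,cv); (23,2,cv); (23,20,cv); (23,22,cv); (24,8,cv); (24,20,cv); (24,21,cv); (25,9,cv); (25,21,cv); (25,22,cv); (26,20,cv); (26,21,cv); (26,22,cv)
step 3: rule r1; match: 0->16, 1->2, 2->13, 3->15; deleted nodes 16; deleted edges (16,2,cv); (16,13,cv); (16,15,cv); added nodes 27, 28, 29, 30, 31, 32, 33; added edges (30,2,cv); (30,27,cv); (30,29,cv); (31,13,cv); (31,27,cv); (31,28,cv); (32,15,cv); (32,28,cv); (32,29,cv); (33,27,cv); (33,28,cv); (33,29,cv); result: nodes: 2:V, 6:V, 8:V, 9:V, 13:V, 14:V, 15:V, 17:T, 18:T, 19:T, 20:V, 21:V, 22:V, 23:T, 24:T, 25:T, 26:T, 27:V, 28:V, 29:V, 30:T, 31:T, 32:T, 33:T edges: (17,6,cv); (17,13,cv); (17,14,cv); (18,8,cv); (18,14,cv); (18,15,cv); (19,13,cv); (19,14,cv); (19,15,cv); (23,2,cv); (23,20,cv); (23,22,cv); (24,8,cv); (24,20,cv); (24,21,cv); (25,9,cv); (25,21,cv); (25,22,cv); (26,20,cv); (26,21,cv); (26,22,cv); (30,2,cv); (30,27,cv); (30,29,cv); (31,13,cv); (31,27,cv); (31,28,cv); (32,15,cv); (32,28,cv); (32,29,cv); (33,27,cv); (33,28,cv); (33,29,cv)
final:
nodes: 2:V, 6:V, 8:V, 9:V, 13:V, 14:V, 15:V, 17:T, 18:T, 19:T, 20:V, 21:V, 22:V, 23:T, 24:T, 25:T, 26:T, 27:V, 28:V, 29:V, 30:T, 31:T, 32:T, 33:T
edges: (17,6,cv); (17,13,cv); (17,14,cv); (18,8,cv); (18,14,cv); (18,15,cv); (19,13,cv); (19,14,cv); (19,15,cv); (23,2,cv); (23,20,cv); (23,22,cv); (24,8,cv); (24,20,cv); (24,21,cv); (25,9,cv); (25,21,cv); (25,22,cv); (26,20,cv); (26,21,cv); (26,22,cv); (30,2,cv); (30,27,cv); (30,29,cv); (31,13,cv); (31,27,cv); (31,28,cv); (32,15,cv); (32,28,cv); (32,29,cv); (33,27,cv); (33,28,cv); (33,29,cv)


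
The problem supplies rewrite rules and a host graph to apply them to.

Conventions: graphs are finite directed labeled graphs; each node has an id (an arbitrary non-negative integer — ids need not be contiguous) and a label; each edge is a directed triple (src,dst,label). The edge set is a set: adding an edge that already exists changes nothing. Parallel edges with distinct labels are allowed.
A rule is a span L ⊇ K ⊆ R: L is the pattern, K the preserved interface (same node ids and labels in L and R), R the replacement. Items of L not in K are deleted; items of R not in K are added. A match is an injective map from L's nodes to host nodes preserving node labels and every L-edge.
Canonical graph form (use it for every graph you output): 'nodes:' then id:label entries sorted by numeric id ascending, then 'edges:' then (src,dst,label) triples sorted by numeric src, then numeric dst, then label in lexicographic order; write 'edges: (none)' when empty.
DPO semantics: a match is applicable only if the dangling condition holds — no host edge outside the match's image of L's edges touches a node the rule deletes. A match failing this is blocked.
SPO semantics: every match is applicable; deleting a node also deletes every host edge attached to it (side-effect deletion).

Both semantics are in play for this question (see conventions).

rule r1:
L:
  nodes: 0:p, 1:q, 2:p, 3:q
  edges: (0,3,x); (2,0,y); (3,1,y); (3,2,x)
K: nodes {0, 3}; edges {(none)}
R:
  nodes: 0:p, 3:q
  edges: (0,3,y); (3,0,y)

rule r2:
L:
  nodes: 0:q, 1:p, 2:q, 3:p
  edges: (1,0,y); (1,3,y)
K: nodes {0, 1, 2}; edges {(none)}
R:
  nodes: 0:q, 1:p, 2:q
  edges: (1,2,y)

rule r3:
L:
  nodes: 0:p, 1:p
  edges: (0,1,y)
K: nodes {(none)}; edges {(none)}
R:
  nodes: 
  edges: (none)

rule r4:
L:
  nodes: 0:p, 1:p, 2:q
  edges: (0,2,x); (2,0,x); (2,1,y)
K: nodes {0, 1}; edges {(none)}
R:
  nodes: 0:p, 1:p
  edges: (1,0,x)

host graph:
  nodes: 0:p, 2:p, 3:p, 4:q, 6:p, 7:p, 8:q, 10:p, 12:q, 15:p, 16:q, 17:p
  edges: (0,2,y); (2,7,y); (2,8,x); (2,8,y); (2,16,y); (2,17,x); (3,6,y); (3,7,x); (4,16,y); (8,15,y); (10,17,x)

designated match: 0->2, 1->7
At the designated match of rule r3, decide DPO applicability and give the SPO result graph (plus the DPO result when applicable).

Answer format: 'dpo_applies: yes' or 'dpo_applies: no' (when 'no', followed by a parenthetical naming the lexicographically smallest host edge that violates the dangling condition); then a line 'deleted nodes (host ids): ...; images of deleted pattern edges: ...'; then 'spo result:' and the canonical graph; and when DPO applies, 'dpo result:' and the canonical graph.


dpo_applies: no
(the rule deletes node 2, which keeps host edge (0,2,y) outside the match image — the dangling condition fails, DPO blocks; SPO proceeds and side-deletes such edges)
deleted nodes (host ids): 2, 7; images of deleted pattern edges: (2,7,y)
spo result:
nodes: 0:p, 3:p, 4:q, 6:p, 8:q, 10:p, 12:q, 15:p, 16:q, 17:p
edges: (3,6,y); (4,16,y); (8,15,y); (10,17,x)


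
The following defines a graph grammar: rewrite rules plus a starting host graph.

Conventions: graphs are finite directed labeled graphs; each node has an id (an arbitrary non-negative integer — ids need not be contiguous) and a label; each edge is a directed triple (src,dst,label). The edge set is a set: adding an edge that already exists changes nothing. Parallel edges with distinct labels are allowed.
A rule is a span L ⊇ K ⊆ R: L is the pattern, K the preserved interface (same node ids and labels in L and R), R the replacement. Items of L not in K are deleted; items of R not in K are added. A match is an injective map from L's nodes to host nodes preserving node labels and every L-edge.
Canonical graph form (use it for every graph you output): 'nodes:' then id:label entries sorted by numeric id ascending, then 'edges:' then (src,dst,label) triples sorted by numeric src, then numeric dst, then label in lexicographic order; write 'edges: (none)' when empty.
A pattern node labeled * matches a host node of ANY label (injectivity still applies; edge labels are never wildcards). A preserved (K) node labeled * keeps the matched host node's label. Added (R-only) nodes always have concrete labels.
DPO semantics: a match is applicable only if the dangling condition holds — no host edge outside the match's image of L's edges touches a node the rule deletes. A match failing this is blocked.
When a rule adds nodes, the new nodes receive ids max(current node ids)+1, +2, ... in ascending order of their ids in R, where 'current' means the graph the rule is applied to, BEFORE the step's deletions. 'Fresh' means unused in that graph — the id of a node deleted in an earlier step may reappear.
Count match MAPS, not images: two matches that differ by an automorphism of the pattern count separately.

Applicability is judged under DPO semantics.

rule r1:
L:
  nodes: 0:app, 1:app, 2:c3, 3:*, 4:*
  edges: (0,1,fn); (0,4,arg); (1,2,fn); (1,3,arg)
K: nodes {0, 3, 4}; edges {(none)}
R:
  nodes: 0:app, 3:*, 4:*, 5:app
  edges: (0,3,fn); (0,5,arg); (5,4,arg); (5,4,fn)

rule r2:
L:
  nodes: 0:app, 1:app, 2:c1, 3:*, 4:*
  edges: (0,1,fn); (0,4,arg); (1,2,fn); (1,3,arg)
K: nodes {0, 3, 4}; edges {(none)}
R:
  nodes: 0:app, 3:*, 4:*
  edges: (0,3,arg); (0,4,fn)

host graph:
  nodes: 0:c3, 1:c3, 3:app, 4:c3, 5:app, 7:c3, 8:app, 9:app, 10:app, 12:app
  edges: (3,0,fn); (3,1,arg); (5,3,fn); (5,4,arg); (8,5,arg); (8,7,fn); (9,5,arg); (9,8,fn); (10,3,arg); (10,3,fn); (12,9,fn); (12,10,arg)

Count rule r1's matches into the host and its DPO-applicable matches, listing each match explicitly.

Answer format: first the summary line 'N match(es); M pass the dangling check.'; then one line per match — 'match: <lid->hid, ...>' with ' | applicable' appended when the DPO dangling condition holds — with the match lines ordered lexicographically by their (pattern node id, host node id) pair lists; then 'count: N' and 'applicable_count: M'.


1 match(es); 0 pass the dangling check.
match: 0->5, 1->3, 2->0, 3->1, 4->4
count: 1
applicable_count: 0


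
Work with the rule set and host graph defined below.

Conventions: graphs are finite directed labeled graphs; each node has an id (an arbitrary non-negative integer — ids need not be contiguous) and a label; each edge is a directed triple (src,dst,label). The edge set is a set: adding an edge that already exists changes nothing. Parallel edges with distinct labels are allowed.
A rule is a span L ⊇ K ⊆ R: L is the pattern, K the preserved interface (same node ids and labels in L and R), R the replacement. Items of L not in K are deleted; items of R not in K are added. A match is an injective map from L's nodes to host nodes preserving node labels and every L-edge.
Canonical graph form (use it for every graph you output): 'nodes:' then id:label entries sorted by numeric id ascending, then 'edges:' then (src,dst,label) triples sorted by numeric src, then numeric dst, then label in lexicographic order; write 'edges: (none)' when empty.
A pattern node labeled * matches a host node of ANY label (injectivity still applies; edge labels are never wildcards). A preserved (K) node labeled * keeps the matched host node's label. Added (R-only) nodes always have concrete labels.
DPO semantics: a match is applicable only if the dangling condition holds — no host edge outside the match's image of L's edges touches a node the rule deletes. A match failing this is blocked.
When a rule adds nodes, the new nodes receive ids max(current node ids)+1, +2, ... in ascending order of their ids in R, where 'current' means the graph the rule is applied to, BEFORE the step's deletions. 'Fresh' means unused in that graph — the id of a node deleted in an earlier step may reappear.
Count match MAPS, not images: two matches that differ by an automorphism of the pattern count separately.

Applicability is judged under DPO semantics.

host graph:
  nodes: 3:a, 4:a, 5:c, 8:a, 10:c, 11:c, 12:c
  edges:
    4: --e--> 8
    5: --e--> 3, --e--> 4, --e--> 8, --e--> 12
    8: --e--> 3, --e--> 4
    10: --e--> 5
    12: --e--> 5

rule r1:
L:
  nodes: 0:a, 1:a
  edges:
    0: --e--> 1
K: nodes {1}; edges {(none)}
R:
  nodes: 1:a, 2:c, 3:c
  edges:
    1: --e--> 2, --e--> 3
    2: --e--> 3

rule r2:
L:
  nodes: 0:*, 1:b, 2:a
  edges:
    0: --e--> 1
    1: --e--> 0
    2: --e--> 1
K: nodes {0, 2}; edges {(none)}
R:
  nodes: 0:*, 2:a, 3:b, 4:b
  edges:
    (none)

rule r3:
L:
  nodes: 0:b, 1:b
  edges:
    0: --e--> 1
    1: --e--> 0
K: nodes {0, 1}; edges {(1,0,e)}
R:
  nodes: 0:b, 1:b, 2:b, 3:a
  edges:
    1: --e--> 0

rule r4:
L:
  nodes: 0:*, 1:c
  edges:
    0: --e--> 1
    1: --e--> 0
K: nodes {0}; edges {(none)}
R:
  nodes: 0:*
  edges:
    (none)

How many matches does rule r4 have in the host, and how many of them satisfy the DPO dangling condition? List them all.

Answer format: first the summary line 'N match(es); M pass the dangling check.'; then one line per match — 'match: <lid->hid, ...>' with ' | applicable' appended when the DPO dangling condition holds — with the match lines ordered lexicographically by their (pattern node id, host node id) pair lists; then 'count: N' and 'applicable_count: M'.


2 match(es); 1 pass the dangling check.
match: 0->5, 1->12 | applicable
match: 0->12, 1->5
count: 2
applicable_count: 1


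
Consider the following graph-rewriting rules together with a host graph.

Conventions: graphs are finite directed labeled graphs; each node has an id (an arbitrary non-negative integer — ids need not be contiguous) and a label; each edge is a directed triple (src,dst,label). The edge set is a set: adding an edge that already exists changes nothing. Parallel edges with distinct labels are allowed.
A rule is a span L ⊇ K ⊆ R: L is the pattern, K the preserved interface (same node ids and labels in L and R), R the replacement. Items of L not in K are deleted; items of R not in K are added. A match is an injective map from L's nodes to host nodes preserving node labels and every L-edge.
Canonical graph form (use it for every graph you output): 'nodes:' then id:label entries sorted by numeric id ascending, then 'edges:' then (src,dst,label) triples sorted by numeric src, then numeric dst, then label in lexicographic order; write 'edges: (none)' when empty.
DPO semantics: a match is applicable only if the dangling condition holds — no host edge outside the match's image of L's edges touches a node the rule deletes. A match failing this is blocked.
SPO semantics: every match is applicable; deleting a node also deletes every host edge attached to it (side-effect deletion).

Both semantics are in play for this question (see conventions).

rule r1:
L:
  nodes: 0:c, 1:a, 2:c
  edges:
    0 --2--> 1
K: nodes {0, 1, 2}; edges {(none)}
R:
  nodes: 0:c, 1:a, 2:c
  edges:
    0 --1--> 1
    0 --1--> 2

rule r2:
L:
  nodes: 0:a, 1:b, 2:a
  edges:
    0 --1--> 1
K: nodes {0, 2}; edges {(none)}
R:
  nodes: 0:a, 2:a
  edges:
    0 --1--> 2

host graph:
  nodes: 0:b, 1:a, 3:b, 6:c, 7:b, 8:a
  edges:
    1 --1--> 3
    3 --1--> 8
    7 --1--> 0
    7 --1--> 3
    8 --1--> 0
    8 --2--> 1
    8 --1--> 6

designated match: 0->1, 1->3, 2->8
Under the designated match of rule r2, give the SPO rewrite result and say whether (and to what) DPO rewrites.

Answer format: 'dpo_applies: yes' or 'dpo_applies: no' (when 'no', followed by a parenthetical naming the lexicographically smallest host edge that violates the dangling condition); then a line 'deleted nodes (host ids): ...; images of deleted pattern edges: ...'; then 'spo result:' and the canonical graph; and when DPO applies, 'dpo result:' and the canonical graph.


dpo_applies: no
(the rule deletes node 3, which keeps host edge (3,8,1) outside the match image — the dangling condition fails, DPO blocks; SPO proceeds and side-deletes such edges)
deleted nodes (host ids): 3; images of deleted pattern edges: (1,3,1)
spo result:
nodes: 0:b, 1:a, 6:c, 7:b, 8:a
edges: (1,8,1); (7,0,1); (8,0,1); (8,1,2); (8,6,1)


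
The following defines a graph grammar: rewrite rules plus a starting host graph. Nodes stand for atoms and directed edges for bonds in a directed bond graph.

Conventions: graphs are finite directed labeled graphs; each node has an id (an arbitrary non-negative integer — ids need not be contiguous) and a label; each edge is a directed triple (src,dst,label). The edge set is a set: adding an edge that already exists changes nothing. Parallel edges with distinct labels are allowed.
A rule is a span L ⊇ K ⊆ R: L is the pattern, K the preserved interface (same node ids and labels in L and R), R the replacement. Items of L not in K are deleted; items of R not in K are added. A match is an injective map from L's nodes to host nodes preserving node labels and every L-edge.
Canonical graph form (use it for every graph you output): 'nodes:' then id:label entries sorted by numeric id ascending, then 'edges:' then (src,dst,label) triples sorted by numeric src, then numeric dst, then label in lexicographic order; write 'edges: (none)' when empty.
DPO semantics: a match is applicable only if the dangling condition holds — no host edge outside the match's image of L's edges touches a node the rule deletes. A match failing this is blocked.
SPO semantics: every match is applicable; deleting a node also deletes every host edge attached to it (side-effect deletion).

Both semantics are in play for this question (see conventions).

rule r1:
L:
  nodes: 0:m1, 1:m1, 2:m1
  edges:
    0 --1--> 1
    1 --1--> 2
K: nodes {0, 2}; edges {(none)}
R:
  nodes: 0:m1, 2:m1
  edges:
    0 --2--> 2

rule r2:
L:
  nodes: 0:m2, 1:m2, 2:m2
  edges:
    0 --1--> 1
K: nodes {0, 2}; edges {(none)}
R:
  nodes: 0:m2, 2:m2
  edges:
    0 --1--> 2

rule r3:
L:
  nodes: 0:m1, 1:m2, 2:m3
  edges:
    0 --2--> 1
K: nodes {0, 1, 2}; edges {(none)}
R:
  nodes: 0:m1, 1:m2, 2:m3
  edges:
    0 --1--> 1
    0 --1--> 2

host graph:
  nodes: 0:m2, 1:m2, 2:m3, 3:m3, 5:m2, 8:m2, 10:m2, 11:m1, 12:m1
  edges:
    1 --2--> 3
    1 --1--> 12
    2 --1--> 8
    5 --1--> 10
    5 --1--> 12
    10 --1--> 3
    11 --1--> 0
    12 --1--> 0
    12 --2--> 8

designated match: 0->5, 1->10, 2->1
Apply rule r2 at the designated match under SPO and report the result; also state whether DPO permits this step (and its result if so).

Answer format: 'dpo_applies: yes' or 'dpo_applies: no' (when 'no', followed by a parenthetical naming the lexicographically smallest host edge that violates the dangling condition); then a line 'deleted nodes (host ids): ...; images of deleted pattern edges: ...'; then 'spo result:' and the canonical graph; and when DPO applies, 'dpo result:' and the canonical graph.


dpo_applies: no
(the rule deletes node 10, which keeps host edge (10,3,1) outside the match image — the dangling condition fails, DPO blocks; SPO proceeds and side-deletes such edges)
deleted nodes (host ids): 10; images of deleted pattern edges: (5,10,1)
spo result:
nodes: 0:m2, 1:m2, 2:m3, 3:m3, 5:m2, 8:m2, 11:m1, 12:m1
edges: (1,3,2); (1,12,1); (2,8,1); (5,1,1); (5,12,1); (11,0,1); (12,0,1); (12,8,2)


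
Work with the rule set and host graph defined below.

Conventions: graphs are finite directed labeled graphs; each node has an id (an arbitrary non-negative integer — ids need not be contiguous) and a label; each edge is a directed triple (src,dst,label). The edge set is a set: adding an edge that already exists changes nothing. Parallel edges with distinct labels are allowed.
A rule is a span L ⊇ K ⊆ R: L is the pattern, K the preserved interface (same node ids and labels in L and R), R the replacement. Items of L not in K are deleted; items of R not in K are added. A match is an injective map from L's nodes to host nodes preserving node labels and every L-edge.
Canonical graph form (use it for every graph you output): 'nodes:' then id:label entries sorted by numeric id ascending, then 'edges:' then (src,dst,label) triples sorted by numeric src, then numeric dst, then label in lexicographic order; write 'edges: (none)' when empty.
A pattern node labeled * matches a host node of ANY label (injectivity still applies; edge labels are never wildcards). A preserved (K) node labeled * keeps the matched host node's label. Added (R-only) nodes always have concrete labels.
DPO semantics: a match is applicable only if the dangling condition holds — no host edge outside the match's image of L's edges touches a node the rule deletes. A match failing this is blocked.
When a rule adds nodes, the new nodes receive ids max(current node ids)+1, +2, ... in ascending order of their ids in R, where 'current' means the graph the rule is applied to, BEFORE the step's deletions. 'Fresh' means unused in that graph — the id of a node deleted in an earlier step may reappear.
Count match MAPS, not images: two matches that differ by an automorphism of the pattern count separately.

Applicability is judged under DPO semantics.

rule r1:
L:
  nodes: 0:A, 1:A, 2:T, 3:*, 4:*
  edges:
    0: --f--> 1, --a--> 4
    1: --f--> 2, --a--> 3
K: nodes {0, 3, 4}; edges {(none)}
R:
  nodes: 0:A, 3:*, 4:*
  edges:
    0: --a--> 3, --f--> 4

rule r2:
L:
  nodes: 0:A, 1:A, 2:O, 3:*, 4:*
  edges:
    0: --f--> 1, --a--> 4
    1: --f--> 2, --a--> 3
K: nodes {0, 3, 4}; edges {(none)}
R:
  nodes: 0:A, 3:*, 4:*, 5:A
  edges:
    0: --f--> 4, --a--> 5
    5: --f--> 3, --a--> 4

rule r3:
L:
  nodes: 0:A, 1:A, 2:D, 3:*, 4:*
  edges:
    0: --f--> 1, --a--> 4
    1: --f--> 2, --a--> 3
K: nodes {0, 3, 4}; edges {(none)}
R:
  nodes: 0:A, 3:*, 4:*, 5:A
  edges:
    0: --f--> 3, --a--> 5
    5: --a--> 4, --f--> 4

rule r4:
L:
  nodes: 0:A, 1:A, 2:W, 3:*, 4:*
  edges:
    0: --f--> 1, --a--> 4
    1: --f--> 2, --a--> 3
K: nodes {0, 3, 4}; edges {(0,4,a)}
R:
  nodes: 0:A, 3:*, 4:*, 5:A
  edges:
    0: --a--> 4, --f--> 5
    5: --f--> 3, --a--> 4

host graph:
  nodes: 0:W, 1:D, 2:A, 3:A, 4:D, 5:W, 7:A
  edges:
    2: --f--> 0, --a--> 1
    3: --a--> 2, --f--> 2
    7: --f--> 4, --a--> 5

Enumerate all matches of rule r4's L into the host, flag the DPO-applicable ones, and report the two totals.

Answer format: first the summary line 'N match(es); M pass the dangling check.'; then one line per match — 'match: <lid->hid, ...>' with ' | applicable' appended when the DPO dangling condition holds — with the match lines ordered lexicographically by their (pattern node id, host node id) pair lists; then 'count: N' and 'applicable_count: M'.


0 match(es); 0 pass the dangling check.
count: 0
applicable_count: 0


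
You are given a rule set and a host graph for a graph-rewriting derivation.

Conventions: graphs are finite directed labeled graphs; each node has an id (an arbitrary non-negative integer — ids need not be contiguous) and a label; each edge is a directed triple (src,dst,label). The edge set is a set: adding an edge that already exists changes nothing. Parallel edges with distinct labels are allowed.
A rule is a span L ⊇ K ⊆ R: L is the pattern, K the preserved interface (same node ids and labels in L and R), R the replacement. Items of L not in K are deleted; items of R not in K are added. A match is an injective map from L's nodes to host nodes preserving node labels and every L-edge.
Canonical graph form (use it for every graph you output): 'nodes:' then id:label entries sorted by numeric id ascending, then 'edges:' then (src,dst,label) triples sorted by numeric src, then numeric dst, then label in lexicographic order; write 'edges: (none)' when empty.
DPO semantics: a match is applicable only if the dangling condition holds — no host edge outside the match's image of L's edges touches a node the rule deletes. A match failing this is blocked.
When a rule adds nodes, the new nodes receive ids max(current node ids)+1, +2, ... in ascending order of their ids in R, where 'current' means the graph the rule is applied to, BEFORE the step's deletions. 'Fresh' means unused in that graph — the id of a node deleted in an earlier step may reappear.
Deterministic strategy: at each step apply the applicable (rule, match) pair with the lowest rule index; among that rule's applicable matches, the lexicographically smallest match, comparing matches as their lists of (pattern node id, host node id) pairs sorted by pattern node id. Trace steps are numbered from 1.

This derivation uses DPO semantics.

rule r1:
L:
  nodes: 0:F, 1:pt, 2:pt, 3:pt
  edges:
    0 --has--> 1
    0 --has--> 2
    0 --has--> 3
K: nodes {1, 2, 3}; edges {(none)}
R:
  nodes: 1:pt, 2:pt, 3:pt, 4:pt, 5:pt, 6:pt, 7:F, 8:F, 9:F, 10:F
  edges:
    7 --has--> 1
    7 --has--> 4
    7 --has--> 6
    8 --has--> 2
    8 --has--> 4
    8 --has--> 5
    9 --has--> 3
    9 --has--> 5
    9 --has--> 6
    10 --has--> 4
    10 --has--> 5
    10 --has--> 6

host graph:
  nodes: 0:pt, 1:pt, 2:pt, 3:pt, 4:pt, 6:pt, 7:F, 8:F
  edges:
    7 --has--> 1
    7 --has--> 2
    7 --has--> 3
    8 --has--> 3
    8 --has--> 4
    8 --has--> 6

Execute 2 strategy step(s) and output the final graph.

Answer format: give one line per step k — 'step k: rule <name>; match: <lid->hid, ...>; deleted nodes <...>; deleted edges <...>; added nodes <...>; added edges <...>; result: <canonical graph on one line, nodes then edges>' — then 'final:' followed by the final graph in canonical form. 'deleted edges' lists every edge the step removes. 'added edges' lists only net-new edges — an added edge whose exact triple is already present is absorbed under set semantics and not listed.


step 1: rule r1; match: 0->7, 1->1, 2->2, 3->3; deleted nodes 7; deleted edges (7,1,has); (7,2,has); (7,3,has); added nodes 9, 10, 11, 12, 13, 14, 15; added edges (12,1,has); (12,9,has); (12,11,has); (13,2,has); (13,9,has); (13,10,has); (14,3,has); (14,10,has); (14,11,has); (15,9,has); (15,10,has); (15,11,has); result: nodes: 0:pt, 1:pt, 2:pt, 3:pt, 4:pt, 6:pt, 8:F, 9:pt, 10:pt, 11:pt, 12:F, 13:F, 14:F, 15:F edges: (8,3,has); (8,4,has); (8,6,has); (12,1,has); (12,9,has); (12,11,has); (13,2,has); (13,9,has); (13,10,has); (14,3,has); (14,10,has); (14,11,has); (15,9,has); (15,10,has); (15,11,has)
step 2: rule r1; match: 0->8, 1->3, 2->4, 3->6; deleted nodes 8; deleted edges (8,3,has); (8,4,has); (8,6,has); added nodes 16, 17, 18, 19, 20, 21, 22; added edges (19,3,has); (19,16,has); (19,18,has); (20,4,has); (20,16,has); (20,17,has); (21,6,has); (21,17,has); (21,18,has); (22,16,has); (22,17,has); (22,18,has); result: nodes: 0:pt, 1:pt, 2:pt, 3:pt, 4:pt, 6:pt, 9:pt, 10:pt, 11:pt, 12:F, 13:F, 14:F, 15:F, 16:pt, 17:pt, 18:pt, 19:F, 20:F, 21:F, 22:F edges: (12,1,has); (12,9,has); (12,11,has); (13,2,has); (13,9,has); (13,10,has); (14,3,has); (14,10,has); (14,11,has); (15,9,has); (15,10,has); (15,11,has); (19,3,has); (19,16,has); (19,18,has); (20,4,has); (20,16,has); (20,17,has); (21,6,has); (21,17,has); (21,18,has); (22,16,has); (22,17,has); (22,18,has)
final:
nodes: 0:pt, 1:pt, 2:pt, 3:pt, 4:pt, 6:pt, 9:pt, 10:pt, 11:pt, 12:F, 13:F, 14:F, 15:F, 16:pt, 17:pt, 18:pt, 19:F, 20:F, 21:F, 22:F
edges: (12,1,has); (12,9,has); (12,11,has); (13,2,has); (13,9,has); (13,10,has); (14,3,has); (14,10,has); (14,11,has); (15,9,has); (15,10,has); (15,11,has); (19,3,has); (19,16,has); (19,18,has); (20,4,has); (20,16,has); (20,17,has); (21,6,has); (21,17,has); (21,18,has); (22,16,has); (22,17,has); (22,18,has)


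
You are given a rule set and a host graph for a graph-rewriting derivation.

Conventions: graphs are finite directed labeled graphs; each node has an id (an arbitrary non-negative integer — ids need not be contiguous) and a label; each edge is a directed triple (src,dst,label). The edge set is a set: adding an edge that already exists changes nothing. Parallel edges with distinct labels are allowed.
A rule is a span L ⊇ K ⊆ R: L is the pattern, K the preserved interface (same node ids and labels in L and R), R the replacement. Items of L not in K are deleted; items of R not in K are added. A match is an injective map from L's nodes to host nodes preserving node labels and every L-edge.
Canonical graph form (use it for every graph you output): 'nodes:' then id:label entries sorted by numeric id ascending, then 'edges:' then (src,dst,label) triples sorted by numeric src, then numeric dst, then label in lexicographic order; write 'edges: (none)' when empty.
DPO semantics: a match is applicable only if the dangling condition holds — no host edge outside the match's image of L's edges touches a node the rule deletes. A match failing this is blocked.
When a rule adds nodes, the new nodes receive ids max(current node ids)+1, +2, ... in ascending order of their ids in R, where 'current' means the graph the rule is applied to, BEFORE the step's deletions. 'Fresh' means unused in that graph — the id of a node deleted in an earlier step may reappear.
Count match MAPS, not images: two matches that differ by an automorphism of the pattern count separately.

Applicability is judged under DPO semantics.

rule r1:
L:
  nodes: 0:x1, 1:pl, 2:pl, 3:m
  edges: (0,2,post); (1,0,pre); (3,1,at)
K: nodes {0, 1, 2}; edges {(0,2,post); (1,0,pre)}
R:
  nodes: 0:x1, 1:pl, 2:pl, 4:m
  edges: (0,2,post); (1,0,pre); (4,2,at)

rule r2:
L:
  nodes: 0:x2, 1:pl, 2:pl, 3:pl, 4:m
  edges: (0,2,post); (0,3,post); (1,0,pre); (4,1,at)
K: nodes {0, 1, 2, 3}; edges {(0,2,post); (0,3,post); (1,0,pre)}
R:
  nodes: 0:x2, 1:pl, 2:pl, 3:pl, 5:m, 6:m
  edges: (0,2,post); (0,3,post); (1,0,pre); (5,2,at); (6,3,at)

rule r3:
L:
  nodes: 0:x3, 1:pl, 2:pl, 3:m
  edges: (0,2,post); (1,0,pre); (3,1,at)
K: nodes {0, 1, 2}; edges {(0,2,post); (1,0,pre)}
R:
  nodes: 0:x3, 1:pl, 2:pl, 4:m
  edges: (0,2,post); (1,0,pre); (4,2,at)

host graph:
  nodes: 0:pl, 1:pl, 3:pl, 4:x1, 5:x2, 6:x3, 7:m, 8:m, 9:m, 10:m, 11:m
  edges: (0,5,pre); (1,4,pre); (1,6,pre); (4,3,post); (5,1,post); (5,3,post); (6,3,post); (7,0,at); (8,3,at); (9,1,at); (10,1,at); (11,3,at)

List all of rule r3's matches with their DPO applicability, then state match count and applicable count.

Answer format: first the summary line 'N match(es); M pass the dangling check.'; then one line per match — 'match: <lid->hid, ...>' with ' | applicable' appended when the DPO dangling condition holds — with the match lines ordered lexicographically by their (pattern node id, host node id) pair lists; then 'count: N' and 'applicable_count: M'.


2 match(es); 2 pass the dangling check.
match: 0->6, 1->1, 2->3, 3->9 | applicable
match: 0->6, 1->1, 2->3, 3->10 | applicable
count: 2
applicable_count: 2


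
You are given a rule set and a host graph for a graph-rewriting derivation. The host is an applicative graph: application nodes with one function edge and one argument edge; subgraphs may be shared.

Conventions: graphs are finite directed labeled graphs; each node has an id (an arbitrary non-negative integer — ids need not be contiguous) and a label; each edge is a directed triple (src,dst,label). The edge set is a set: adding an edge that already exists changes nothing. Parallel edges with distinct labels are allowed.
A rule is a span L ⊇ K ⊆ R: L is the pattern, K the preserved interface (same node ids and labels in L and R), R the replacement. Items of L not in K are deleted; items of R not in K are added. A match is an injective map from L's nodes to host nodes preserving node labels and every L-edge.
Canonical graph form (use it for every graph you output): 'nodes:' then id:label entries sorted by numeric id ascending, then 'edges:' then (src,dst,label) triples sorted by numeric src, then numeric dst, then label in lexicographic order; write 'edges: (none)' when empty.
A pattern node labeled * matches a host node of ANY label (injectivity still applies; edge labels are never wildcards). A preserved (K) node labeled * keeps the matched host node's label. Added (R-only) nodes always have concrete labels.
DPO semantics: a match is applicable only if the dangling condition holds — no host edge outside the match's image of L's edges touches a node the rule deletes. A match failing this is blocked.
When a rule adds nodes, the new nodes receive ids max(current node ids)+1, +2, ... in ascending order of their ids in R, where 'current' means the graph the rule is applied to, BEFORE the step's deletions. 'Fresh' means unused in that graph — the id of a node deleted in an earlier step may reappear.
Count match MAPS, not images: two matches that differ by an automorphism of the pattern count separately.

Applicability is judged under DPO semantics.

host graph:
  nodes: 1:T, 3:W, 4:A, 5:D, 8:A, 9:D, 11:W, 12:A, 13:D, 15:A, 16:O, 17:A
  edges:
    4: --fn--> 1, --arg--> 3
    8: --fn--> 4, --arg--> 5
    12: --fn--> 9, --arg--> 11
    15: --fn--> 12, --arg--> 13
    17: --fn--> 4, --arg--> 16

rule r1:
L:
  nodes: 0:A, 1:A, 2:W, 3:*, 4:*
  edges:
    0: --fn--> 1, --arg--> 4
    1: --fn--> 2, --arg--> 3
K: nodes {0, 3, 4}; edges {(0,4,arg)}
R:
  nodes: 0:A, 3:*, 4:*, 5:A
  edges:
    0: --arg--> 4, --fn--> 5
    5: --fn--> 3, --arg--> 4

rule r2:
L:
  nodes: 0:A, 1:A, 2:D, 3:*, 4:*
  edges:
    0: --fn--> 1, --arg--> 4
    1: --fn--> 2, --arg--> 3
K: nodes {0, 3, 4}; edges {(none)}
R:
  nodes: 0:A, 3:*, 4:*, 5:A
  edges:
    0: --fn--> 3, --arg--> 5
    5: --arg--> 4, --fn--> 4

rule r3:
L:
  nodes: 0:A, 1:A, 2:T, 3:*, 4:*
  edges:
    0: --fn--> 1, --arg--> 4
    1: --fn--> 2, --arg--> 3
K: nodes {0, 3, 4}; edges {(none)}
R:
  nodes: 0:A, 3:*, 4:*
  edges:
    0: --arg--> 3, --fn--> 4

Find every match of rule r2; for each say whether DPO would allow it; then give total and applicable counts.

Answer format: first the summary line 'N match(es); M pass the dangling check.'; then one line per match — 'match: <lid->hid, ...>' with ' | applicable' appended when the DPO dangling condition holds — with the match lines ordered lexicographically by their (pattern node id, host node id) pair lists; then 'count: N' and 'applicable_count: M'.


1 match(es); 1 pass the dangling check.
match: 0->15, 1->12, 2->9, 3->11, 4->13 | applicable
count: 1
applicable_count: 1
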